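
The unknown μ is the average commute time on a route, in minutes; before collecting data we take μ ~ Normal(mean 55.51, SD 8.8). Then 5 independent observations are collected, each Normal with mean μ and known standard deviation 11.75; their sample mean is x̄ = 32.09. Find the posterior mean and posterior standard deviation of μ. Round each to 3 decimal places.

With known σ, the Normal prior is conjugate. Weight on the data is w = (n/σ²)/(n/σ² + 1/τ₀²) = 0.0362155/(0.0362155+0.0129132) = 0.73716.
Posterior mean = w·x̄ + (1−w)·μ₀ = 0.73716·32.09 + 0.26284·55.51 = 38.246. Posterior variance = 1/(0.0362155+0.0129132) = 20.3547, so SD = 4.512.

Posterior mean ≈ 38.246; posterior SD ≈ 4.512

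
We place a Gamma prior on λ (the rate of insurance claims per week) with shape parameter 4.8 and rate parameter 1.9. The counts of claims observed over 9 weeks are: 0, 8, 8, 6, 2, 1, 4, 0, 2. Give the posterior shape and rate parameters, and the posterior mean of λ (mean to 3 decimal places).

Posterior: Gamma(shape=35.8, rate=10.9); mean ≈ 3.284

The Poisson likelihood adds the total count to the shape and the number of exposure periods to the rate. Here ∑xᵢ = 31 and n = 9, so shape 4.8→35.8 and rate 1.9→10.9.
E[λ | data] = 35.8/10.9 = 3.284.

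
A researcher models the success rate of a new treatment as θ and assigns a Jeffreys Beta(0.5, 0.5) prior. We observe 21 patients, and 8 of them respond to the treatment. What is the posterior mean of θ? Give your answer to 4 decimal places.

Observing 8 successes and 13 failures updates Beta(0.5, 0.5) by adding the success and failure counts to the two shape parameters: α = 0.5+8 = 8.5, β = 0.5+13 = 13.5.
E[θ | data] = 8.5/(8.5+13.5) = 0.3864.

Posterior mean ≈ 0.3864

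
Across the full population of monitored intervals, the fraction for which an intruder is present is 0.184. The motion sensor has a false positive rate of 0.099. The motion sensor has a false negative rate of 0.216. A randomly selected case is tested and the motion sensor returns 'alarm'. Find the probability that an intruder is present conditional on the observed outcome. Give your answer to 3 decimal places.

P(H | E) ≈ 0.641

Let H be the event that an intruder is present. P(H) = 0.184, so P(¬H) = 0.816. With E the 'alarm' result, P(E|H) = 0.784 and P(E|¬H) = 0.099.
P(E) = 0.784·0.184 + 0.099·0.816 = 0.14426 + 0.080784 = 0.22504.
By Bayes' theorem, P(H|E) = 0.14426 / 0.22504 = 0.641.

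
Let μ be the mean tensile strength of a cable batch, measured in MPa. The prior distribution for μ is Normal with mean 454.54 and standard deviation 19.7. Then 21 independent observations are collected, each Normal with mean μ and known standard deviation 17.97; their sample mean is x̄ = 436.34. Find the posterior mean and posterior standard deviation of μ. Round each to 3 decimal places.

With known σ, the Normal prior is conjugate. Weight on the data is w = (n/σ²)/(n/σ² + 1/τ₀²) = 0.0650314/(0.0650314+0.00257672) = 0.96189.
Posterior mean = w·x̄ + (1−w)·μ₀ = 0.96189·436.34 + 0.038113·454.54 = 437.034. Posterior variance = 1/(0.0650314+0.00257672) = 14.7911, so SD = 3.846.

Posterior mean ≈ 437.034; posterior SD ≈ 3.846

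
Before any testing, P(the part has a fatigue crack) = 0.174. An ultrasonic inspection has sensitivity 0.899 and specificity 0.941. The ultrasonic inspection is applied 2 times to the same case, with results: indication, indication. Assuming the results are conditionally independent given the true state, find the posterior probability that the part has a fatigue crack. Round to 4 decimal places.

Posterior P(H) ≈ 0.9800

With H the event that the part has a fatigue crack, the joint likelihood of the observed sequence is P(data|H) = 0.899·0.899 = 0.80820 and P(data|¬H) = 0.059·0.059 = 0.0034810.
Bayes: P(H|data) = 0.174·0.80820 / (0.174·0.80820 + 0.826·0.0034810) = 0.14063/0.14350 = 0.9800.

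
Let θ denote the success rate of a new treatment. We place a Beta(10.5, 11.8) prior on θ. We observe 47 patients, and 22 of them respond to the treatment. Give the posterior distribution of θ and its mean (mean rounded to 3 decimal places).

The binomial likelihood is conjugate to the Beta prior: with 22 successes and 25 failures, the posterior is Beta(10.5+22, 11.8+25) = Beta(32.5, 36.8).
E[θ | data] = 32.5/(32.5+36.8) = 0.469.

Posterior: Beta(32.5, 36.8); mean ≈ 0.469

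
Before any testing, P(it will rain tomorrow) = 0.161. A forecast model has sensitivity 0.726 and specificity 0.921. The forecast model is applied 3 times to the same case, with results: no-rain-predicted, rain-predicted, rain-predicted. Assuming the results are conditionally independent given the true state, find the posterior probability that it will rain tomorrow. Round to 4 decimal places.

Let H be the event that it will rain tomorrow; start with P(H) = 0.161. P('rain-predicted'|H) = 0.726, P('rain-predicted'|¬H) = 0.079.
Update on result 1 ('no-rain-predicted'): P(H) ← 0.274·0.1610 / (0.274·0.1610 + 0.921·0.8390) = 0.044114/0.81683 = 0.0540.
Update on result 2 ('rain-predicted'): P(H) ← 0.726·0.0540 / (0.726·0.0540 + 0.079·0.9460) = 0.039208/0.11394 = 0.3441.
Update on result 3 ('rain-predicted'): P(H) ← 0.726·0.3441 / (0.726·0.3441 + 0.079·0.6559) = 0.24982/0.30164 = 0.8282.

Posterior P(H) ≈ 0.8282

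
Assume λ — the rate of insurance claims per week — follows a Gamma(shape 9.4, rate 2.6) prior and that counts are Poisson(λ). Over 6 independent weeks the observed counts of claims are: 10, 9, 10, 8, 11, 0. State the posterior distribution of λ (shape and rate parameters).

The Poisson likelihood adds the total count to the shape and the number of exposure periods to the rate. Here ∑xᵢ = 48 and n = 6, so shape 9.4→57.4 and rate 2.6→8.6.

Posterior: Gamma(shape=57.4, rate=8.6)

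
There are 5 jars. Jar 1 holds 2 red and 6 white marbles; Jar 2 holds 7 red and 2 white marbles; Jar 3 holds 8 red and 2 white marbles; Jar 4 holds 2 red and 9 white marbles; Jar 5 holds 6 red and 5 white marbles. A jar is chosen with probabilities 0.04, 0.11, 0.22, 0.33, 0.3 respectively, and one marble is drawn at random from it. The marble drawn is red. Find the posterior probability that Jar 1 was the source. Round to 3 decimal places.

P(red|Jar 1) = 0.25; P(red|Jar 2) = 0.7778; P(red|Jar 3) = 0.8; P(red|Jar 4) = 0.1818; P(red|Jar 5) = 0.5455.
Prior × likelihood for each source: 0.04·0.25=0.01000, 0.11·0.7778=0.08556, 0.22·0.8=0.1760, 0.33·0.1818=0.06000, 0.3·0.5455=0.1636. Summing gives P(red) = 0.49519.
P(Jar 1 | red) = 0.01000 / 0.49519 = 0.020.

Posterior probability ≈ 0.020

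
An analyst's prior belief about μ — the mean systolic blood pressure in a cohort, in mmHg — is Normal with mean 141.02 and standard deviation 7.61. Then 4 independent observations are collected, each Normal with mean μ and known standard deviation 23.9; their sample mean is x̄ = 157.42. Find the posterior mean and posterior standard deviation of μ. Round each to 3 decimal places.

Prior precision 1/τ₀² = 1/7.61² = 0.0172675; data precision n/σ² = 4/23.9² = 0.00700268.
Posterior precision = 0.0172675 + 0.00700268 = 0.0242702, giving posterior SD = 1/√0.0242702 = 6.419.
Posterior mean = (0.0172675·141.02 + 0.00700268·157.42) / 0.0242702 = 145.752.

Posterior mean ≈ 145.752; posterior SD ≈ 6.419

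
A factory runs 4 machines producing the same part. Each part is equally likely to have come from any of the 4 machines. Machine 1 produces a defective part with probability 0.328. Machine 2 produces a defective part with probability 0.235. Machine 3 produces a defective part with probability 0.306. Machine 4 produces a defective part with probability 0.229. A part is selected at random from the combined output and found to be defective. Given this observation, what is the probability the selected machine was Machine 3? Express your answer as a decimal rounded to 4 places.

Tabulate prior·likelihood by source: [1] prior 0.25, lik 0.328, product 0.08200; [2] prior 0.25, lik 0.235, product 0.05875; [3] prior 0.25, lik 0.306, product 0.07650; [4] prior 0.25, lik 0.229, product 0.05725.
Normalizing constant = 0.27450; the posterior for Machine 3 is its product over the sum, 0.07650/0.27450 = 0.2787.

Posterior probability ≈ 0.2787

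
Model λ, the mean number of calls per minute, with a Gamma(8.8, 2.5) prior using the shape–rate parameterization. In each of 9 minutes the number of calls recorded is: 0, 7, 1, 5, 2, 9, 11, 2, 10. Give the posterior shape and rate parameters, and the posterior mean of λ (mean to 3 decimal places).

Posterior: Gamma(shape=55.8, rate=11.5); mean ≈ 4.852

The Poisson likelihood adds the total count to the shape and the number of exposure periods to the rate. Here ∑xᵢ = 47 and n = 9, so shape 8.8→55.8 and rate 2.5→11.5.
Posterior mean = shape/rate = 55.8/11.5 = 4.852.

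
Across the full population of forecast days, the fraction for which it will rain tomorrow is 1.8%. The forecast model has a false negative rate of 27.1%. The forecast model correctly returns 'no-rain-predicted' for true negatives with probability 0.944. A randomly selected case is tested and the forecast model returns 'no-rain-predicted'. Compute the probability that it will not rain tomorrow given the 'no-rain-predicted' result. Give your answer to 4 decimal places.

P(¬H | E) ≈ 0.9948

Let H be the event that it will rain tomorrow. P(H) = 0.018, so P(¬H) = 0.982. With E the 'no-rain-predicted' result, P(E|H) = 0.271 and P(E|¬H) = 0.944.
P(E) = 0.271·0.018 + 0.944·0.982 = 0.0048780 + 0.92701 = 0.93189.
By Bayes' theorem, P(H|E) = 0.0048780 / 0.93189 = 0.0052. Hence P(¬H|E) = 1 − 0.0052 = 0.9948.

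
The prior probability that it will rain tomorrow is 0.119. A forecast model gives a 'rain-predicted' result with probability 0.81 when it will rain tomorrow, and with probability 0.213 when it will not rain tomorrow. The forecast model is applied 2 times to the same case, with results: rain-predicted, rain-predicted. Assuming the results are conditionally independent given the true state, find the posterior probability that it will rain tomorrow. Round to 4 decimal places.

With H the event that it will rain tomorrow, the joint likelihood of the observed sequence is P(data|H) = 0.81·0.81 = 0.65610 and P(data|¬H) = 0.213·0.213 = 0.045369.
Bayes: P(H|data) = 0.119·0.65610 / (0.119·0.65610 + 0.881·0.045369) = 0.078076/0.11805 = 0.6614.

Posterior P(H) ≈ 0.6614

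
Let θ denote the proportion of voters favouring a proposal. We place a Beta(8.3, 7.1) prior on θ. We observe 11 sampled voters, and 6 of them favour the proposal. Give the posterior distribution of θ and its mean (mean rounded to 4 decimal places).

Posterior: Beta(14.3, 12.1); mean ≈ 0.5417

The binomial likelihood is conjugate to the Beta prior: with 6 successes and 5 failures, the posterior is Beta(8.3+6, 7.1+5) = Beta(14.3, 12.1).
E[θ | data] = 14.3/(14.3+12.1) = 0.5417.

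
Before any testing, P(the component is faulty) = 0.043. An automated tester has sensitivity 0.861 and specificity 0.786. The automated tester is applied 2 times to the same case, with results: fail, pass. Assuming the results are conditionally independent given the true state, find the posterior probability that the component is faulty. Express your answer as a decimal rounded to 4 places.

With H the event that the component is faulty, the joint likelihood of the observed sequence is P(data|H) = 0.861·0.139 = 0.11968 and P(data|¬H) = 0.214·0.786 = 0.16820.
Bayes: P(H|data) = 0.043·0.11968 / (0.043·0.11968 + 0.957·0.16820) = 0.0051462/0.16612 = 0.0310.

Posterior P(H) ≈ 0.0310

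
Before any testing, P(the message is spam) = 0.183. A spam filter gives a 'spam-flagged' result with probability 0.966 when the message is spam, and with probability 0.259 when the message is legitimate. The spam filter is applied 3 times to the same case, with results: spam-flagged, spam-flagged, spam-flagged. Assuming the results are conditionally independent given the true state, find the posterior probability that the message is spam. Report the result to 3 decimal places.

Let H be the event that the message is spam; start with P(H) = 0.183. P('spam-flagged'|H) = 0.966, P('spam-flagged'|¬H) = 0.259.
Update on result 1 ('spam-flagged'): P(H) ← 0.966·0.1830 / (0.966·0.1830 + 0.259·0.8170) = 0.17678/0.38838 = 0.4552.
Update on result 2 ('spam-flagged'): P(H) ← 0.966·0.4552 / (0.966·0.4552 + 0.259·0.5448) = 0.43969/0.58080 = 0.7570.
Update on result 3 ('spam-flagged'): P(H) ← 0.966·0.7570 / (0.966·0.7570 + 0.259·0.2430) = 0.73130/0.79423 = 0.9208.

Posterior P(H) ≈ 0.921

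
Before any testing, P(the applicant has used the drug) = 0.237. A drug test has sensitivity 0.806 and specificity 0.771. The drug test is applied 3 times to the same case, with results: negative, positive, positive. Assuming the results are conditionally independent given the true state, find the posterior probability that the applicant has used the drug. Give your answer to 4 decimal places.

Posterior P(H) ≈ 0.4919

With H the event that the applicant has used the drug, the joint likelihood of the observed sequence is P(data|H) = 0.194·0.806·0.806 = 0.12603 and P(data|¬H) = 0.771·0.229·0.229 = 0.040432.
Bayes: P(H|data) = 0.237·0.12603 / (0.237·0.12603 + 0.763·0.040432) = 0.029869/0.060719 = 0.4919.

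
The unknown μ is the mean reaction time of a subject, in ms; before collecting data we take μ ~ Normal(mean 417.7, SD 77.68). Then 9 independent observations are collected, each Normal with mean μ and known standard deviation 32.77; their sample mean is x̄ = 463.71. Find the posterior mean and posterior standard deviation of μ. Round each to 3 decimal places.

Posterior mean ≈ 462.818; posterior SD ≈ 10.817

Prior precision 1/τ₀² = 1/77.68² = 0.00016572; data precision n/σ² = 9/32.77² = 0.00838088.
Posterior precision = 0.00016572 + 0.00838088 = 0.00854660, giving posterior SD = 1/√0.00854660 = 10.817.
Posterior mean = (0.00016572·417.7 + 0.00838088·463.71) / 0.00854660 = 462.818.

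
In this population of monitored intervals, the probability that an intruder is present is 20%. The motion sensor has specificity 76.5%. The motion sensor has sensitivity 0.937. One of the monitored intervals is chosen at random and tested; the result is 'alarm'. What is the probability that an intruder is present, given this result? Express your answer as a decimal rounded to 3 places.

Write H for 'an intruder is present'. Prior odds H:¬H = 0.2/0.8 = 0.25000. For the 'alarm' outcome, the likelihood ratio is 0.937/0.235 = 3.9872.
Posterior odds = 0.25000 × 3.9872 = 0.99681, so P(H|E) = 0.99681/(1+0.99681) = 0.499.

P(H | E) ≈ 0.499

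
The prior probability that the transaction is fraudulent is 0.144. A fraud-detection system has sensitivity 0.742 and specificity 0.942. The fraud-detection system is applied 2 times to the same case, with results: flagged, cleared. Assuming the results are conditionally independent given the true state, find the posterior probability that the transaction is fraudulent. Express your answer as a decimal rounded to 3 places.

Let H be the event that the transaction is fraudulent; start with P(H) = 0.144. P('flagged'|H) = 0.742, P('flagged'|¬H) = 0.058.
Update on result 1 ('flagged'): P(H) ← 0.742·0.1440 / (0.742·0.1440 + 0.058·0.8560) = 0.10685/0.15650 = 0.6828.
Update on result 2 ('cleared'): P(H) ← 0.258·0.6828 / (0.258·0.6828 + 0.942·0.3172) = 0.17615/0.47500 = 0.3708.

Posterior P(H) ≈ 0.371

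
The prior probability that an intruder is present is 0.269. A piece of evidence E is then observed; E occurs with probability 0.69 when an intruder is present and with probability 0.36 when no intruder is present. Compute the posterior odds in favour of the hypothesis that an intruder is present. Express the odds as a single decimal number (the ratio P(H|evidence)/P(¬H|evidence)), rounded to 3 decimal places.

Posterior odds ≈ 0.705

Prior odds = 0.269/(1−0.269) = 0.36799. In log-odds, ln(0.36799) = -0.99970.
Add log likelihood ratio: ln(1.9167) = 0.65059.
Posterior log-odds = -0.34911, so posterior odds = exp(-0.34911) = 0.70531.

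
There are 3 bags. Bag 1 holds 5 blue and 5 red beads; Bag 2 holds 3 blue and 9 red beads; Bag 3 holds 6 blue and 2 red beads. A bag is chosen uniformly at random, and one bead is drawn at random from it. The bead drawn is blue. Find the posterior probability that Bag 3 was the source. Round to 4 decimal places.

Posterior probability ≈ 0.5000

Tabulate prior·likelihood by source: [1] prior 0.333333, lik 0.5, product 0.1667; [2] prior 0.333333, lik 0.25, product 0.08333; [3] prior 0.333333, lik 0.75, product 0.2500.
Normalizing constant = 0.50000; the posterior for Bag 3 is its product over the sum, 0.2500/0.50000 = 0.5000.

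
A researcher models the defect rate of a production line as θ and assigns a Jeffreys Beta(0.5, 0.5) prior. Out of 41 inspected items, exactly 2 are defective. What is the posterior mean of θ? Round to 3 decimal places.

Observing 2 successes and 39 failures updates Beta(0.5, 0.5) by adding the success and failure counts to the two shape parameters: α = 0.5+2 = 2.5, β = 0.5+39 = 39.5.
Posterior mean = α/(α+β) = 2.5/42 = 0.060.

Posterior mean ≈ 0.060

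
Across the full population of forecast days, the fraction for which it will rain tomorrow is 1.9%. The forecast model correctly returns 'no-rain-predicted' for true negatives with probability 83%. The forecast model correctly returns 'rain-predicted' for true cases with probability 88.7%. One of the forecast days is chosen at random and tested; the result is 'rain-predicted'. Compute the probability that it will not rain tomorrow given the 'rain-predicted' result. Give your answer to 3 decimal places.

Write H for 'it will rain tomorrow'. Prior odds H:¬H = 0.019/0.981 = 0.019368. For the 'rain-predicted' outcome, the likelihood ratio is 0.887/0.17 = 5.2176.
Posterior odds = 0.019368 × 5.2176 = 0.10106, so P(H|E) = 0.10106/(1+0.10106) = 0.092. Then P(¬H|E) = 1 − 0.092 = 0.908.

P(¬H | E) ≈ 0.908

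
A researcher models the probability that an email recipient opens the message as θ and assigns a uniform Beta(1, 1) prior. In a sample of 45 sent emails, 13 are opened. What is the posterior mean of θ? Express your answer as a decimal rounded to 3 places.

Posterior mean ≈ 0.298

Observing 13 successes and 32 failures updates Beta(1, 1) by adding the success and failure counts to the two shape parameters: α = 1+13 = 14, β = 1+32 = 33.
E[θ | data] = 14/(14+33) = 0.298.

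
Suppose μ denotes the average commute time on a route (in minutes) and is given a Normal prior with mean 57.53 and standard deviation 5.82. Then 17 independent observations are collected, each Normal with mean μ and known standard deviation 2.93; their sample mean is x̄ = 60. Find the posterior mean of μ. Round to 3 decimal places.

Prior precision 1/τ₀² = 1/5.82² = 0.0295226; data precision n/σ² = 17/2.93² = 1.98022.
Posterior precision = 0.0295226 + 1.98022 = 2.00974.
Posterior mean = (0.0295226·57.53 + 1.98022·60) / 2.00974 = 59.964.

Posterior mean ≈ 59.964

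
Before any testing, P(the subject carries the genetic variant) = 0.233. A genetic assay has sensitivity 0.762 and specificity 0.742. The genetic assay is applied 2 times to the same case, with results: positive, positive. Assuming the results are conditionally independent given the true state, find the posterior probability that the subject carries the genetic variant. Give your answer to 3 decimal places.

Posterior P(H) ≈ 0.726

Let H be the event that the subject carries the genetic variant; start with P(H) = 0.233. P('positive'|H) = 0.762, P('positive'|¬H) = 0.258.
Update on result 1 ('positive'): P(H) ← 0.762·0.2330 / (0.762·0.2330 + 0.258·0.7670) = 0.17755/0.37543 = 0.4729.
Update on result 2 ('positive'): P(H) ← 0.762·0.4729 / (0.762·0.4729 + 0.258·0.5271) = 0.36036/0.49635 = 0.7260.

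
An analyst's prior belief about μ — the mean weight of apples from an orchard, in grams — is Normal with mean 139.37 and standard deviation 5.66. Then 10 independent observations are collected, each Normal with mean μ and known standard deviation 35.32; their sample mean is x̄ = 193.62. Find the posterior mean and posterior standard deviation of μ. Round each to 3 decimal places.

Posterior mean ≈ 150.455; posterior SD ≈ 5.049

With known σ, the Normal prior is conjugate. Weight on the data is w = (n/σ²)/(n/σ² + 1/τ₀²) = 0.00801602/(0.00801602+0.0312153) = 0.20433.
Posterior mean = w·x̄ + (1−w)·μ₀ = 0.20433·193.62 + 0.79567·139.37 = 150.455. Posterior variance = 1/(0.00801602+0.0312153) = 25.4899, so SD = 5.049.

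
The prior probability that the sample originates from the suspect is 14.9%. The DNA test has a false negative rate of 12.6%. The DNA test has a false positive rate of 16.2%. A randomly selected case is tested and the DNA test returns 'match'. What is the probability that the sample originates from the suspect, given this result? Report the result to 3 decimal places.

P(H | E) ≈ 0.486

Let H be the event that the sample originates from the suspect. P(H) = 0.149, so P(¬H) = 0.851. With E the 'match' result, P(E|H) = 0.874 and P(E|¬H) = 0.162.
P(E) = 0.874·0.149 + 0.162·0.851 = 0.13023 + 0.13786 = 0.26809.
By Bayes' theorem, P(H|E) = 0.13023 / 0.26809 = 0.486.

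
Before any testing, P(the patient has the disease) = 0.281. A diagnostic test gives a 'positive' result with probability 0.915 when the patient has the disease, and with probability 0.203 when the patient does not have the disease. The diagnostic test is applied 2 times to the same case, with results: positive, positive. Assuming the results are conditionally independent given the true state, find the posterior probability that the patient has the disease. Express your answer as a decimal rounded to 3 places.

Let H be the event that the patient has the disease; start with P(H) = 0.281. P('positive'|H) = 0.915, P('positive'|¬H) = 0.203.
Update on result 1 ('positive'): P(H) ← 0.915·0.2810 / (0.915·0.2810 + 0.203·0.7190) = 0.25712/0.40307 = 0.6379.
Update on result 2 ('positive'): P(H) ← 0.915·0.6379 / (0.915·0.6379 + 0.203·0.3621) = 0.58367/0.65718 = 0.8881.

Posterior P(H) ≈ 0.888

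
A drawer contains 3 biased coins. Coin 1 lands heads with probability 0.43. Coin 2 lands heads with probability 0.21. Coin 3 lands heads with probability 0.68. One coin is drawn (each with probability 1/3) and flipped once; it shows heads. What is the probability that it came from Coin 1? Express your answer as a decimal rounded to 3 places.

P(heads|C1) = 0.43; P(heads|C2) = 0.21; P(heads|C3) = 0.68.
Prior × likelihood for each source: 0.333333·0.43=0.1433, 0.333333·0.21=0.07000, 0.333333·0.68=0.2267. Summing gives P(heads) = 0.44000.
P(Coin 1 | heads) = 0.1433 / 0.44000 = 0.326.

Posterior probability ≈ 0.326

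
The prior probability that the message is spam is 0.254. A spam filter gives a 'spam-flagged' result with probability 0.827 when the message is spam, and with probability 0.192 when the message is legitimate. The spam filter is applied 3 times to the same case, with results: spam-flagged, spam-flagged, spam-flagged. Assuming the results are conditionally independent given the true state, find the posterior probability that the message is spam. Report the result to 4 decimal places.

Let H be the event that the message is spam; start with P(H) = 0.254. P('spam-flagged'|H) = 0.827, P('spam-flagged'|¬H) = 0.192.
Update on result 1 ('spam-flagged'): P(H) ← 0.827·0.2540 / (0.827·0.2540 + 0.192·0.7460) = 0.21006/0.35329 = 0.5946.
Update on result 2 ('spam-flagged'): P(H) ← 0.827·0.5946 / (0.827·0.5946 + 0.192·0.4054) = 0.49171/0.56956 = 0.8633.
Update on result 3 ('spam-flagged'): P(H) ← 0.827·0.8633 / (0.827·0.8633 + 0.192·0.1367) = 0.71397/0.74021 = 0.9645.

Posterior P(H) ≈ 0.9645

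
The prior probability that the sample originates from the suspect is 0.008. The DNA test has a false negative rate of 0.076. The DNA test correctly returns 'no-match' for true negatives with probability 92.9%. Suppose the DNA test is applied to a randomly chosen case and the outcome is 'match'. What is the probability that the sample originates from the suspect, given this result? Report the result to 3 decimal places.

P(H | E) ≈ 0.095

Let H be the event that the sample originates from the suspect. P(H) = 0.008, so P(¬H) = 0.992. With E the 'match' result, P(E|H) = 0.924 and P(E|¬H) = 0.071.
P(E) = 0.924·0.008 + 0.071·0.992 = 0.0073920 + 0.070432 = 0.077824.
By Bayes' theorem, P(H|E) = 0.0073920 / 0.077824 = 0.095.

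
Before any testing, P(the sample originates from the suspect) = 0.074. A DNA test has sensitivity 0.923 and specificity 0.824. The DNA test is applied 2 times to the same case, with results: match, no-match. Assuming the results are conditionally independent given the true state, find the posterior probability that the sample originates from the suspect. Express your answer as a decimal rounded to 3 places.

Posterior P(H) ≈ 0.038

Let H be the event that the sample originates from the suspect; start with P(H) = 0.074. P('match'|H) = 0.923, P('match'|¬H) = 0.176.
Update on result 1 ('match'): P(H) ← 0.923·0.0740 / (0.923·0.0740 + 0.176·0.9260) = 0.068302/0.23128 = 0.2953.
Update on result 2 ('no-match'): P(H) ← 0.077·0.2953 / (0.077·0.2953 + 0.824·0.7047) = 0.022740/0.60339 = 0.0377.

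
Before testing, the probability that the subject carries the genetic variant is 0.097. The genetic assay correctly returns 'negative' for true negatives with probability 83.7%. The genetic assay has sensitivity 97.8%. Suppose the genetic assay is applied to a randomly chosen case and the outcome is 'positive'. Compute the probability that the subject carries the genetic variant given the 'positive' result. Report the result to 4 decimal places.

Let H be the event that the subject carries the genetic variant. P(H) = 0.097, so P(¬H) = 0.903. With E the 'positive' result, P(E|H) = 0.978 and P(E|¬H) = 0.163.
P(E) = 0.978·0.097 + 0.163·0.903 = 0.094866 + 0.14719 = 0.24206.
By Bayes' theorem, P(H|E) = 0.094866 / 0.24206 = 0.3919.

P(H | E) ≈ 0.3919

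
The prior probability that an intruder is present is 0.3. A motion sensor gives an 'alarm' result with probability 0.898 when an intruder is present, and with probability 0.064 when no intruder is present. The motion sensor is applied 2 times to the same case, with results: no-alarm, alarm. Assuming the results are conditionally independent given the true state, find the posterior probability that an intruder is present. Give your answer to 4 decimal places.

Posterior P(H) ≈ 0.3959

Let H be the event that an intruder is present; start with P(H) = 0.3. P('alarm'|H) = 0.898, P('alarm'|¬H) = 0.064.
Update on result 1 ('no-alarm'): P(H) ← 0.102·0.3000 / (0.102·0.3000 + 0.936·0.7000) = 0.030600/0.68580 = 0.0446.
Update on result 2 ('alarm'): P(H) ← 0.898·0.0446 / (0.898·0.0446 + 0.064·0.9554) = 0.040068/0.10121 = 0.3959.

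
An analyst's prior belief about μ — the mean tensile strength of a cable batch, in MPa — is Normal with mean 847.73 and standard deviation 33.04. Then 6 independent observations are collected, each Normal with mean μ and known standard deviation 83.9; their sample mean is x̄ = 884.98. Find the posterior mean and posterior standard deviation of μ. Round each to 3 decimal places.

With known σ, the Normal prior is conjugate. Weight on the data is w = (n/σ²)/(n/σ² + 1/τ₀²) = 0.00085237/(0.00085237+0.00091605) = 0.48199.
Posterior mean = w·x̄ + (1−w)·μ₀ = 0.48199·884.98 + 0.51801·847.73 = 865.684. Posterior variance = 1/(0.00085237+0.00091605) = 565.477, so SD = 23.780.

Posterior mean ≈ 865.684; posterior SD ≈ 23.780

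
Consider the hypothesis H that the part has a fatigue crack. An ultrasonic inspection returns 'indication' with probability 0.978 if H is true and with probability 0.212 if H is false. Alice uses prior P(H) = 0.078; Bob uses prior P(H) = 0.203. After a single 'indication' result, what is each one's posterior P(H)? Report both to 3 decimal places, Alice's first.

Alice: 0.281; Bob: 0.540

P('+'|H) = 0.978, P('+'|¬H) = 0.212.
Alice: numerator 0.978·0.078 = 0.076284; evidence = 0.076284+0.212·0.922 = 0.27175; posterior = 0.281.
Bob: numerator 0.978·0.203 = 0.19853; evidence = 0.19853+0.212·0.797 = 0.36750; posterior = 0.540.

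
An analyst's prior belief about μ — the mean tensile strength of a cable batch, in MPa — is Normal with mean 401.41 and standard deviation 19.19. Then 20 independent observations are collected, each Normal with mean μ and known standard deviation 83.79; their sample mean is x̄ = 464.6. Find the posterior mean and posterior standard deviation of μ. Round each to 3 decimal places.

Posterior mean ≈ 433.761; posterior SD ≈ 13.406

Prior precision 1/τ₀² = 1/19.19² = 0.00271550; data precision n/σ² = 20/83.79² = 0.00284869.
Posterior precision = 0.00271550 + 0.00284869 = 0.00556419, giving posterior SD = 1/√0.00556419 = 13.406.
Posterior mean = (0.00271550·401.41 + 0.00284869·464.6) / 0.00556419 = 433.761.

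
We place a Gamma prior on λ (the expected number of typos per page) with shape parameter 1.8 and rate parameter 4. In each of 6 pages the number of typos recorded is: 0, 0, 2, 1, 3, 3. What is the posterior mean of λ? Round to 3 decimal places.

Posterior mean ≈ 1.080

Total count ∑xᵢ = 9 over n = 6 pages.
Gamma is conjugate to the Poisson likelihood: posterior is Gamma(shape = 1.8+9 = 10.8, rate = 4+6 = 10).
Posterior mean = shape/rate = 10.8/10 = 1.080.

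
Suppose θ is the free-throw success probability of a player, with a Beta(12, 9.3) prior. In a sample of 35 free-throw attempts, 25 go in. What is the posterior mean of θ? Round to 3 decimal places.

Observing 25 successes and 10 failures updates Beta(12, 9.3) by adding the success and failure counts to the two shape parameters: α = 12+25 = 37, β = 9.3+10 = 19.3.
E[θ | data] = 37/(37+19.3) = 0.657.

Posterior mean ≈ 0.657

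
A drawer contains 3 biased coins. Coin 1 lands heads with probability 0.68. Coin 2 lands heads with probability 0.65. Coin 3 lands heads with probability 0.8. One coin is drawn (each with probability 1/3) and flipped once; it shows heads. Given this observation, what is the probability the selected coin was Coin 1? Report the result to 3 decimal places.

Posterior probability ≈ 0.319

P(heads|C1) = 0.68; P(heads|C2) = 0.65; P(heads|C3) = 0.8.
Prior × likelihood for each source: 0.333333·0.68=0.2267, 0.333333·0.65=0.2167, 0.333333·0.8=0.2667. Summing gives P(heads) = 0.71000.
P(Coin 1 | heads) = 0.2267 / 0.71000 = 0.319.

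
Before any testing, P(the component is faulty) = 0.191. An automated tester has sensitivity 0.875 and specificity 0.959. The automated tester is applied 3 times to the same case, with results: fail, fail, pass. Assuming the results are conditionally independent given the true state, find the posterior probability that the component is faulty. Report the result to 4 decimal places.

With H the event that the component is faulty, the joint likelihood of the observed sequence is P(data|H) = 0.875·0.875·0.125 = 0.095703 and P(data|¬H) = 0.041·0.041·0.959 = 0.0016121.
Bayes: P(H|data) = 0.191·0.095703 / (0.191·0.095703 + 0.809·0.0016121) = 0.018279/0.019583 = 0.9334.

Posterior P(H) ≈ 0.9334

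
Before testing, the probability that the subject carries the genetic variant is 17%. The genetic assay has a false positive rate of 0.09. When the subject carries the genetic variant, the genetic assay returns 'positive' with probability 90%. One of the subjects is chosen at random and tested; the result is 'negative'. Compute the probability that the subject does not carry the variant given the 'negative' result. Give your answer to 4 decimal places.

P(¬H | E) ≈ 0.9780

Let H be the event that the subject carries the genetic variant. P(H) = 0.17, so P(¬H) = 0.83. With E the 'negative' result, P(E|H) = 0.1 and P(E|¬H) = 0.91.
P(E) = 0.1·0.17 + 0.91·0.83 = 0.017000 + 0.75530 = 0.77230.
By Bayes' theorem, P(H|E) = 0.017000 / 0.77230 = 0.0220. Hence P(¬H|E) = 1 − 0.0220 = 0.9780.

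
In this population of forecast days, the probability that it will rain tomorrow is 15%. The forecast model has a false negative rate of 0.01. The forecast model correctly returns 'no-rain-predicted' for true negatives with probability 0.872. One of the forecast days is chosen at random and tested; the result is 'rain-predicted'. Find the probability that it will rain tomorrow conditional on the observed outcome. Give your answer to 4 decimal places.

Let H be the event that it will rain tomorrow. P(H) = 0.15, so P(¬H) = 0.85. With E the 'rain-predicted' result, P(E|H) = 0.99 and P(E|¬H) = 0.128.
P(E) = 0.99·0.15 + 0.128·0.85 = 0.14850 + 0.10880 = 0.25730.
By Bayes' theorem, P(H|E) = 0.14850 / 0.25730 = 0.5771.

P(H | E) ≈ 0.5771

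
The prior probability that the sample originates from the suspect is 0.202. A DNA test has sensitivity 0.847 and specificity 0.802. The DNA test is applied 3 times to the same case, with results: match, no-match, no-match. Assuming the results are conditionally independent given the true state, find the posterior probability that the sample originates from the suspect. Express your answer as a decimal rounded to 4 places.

Posterior P(H) ≈ 0.0379

Let H be the event that the sample originates from the suspect; start with P(H) = 0.202. P('match'|H) = 0.847, P('match'|¬H) = 0.198.
Update on result 1 ('match'): P(H) ← 0.847·0.2020 / (0.847·0.2020 + 0.198·0.7980) = 0.17109/0.32910 = 0.5199.
Update on result 2 ('no-match'): P(H) ← 0.153·0.5199 / (0.153·0.5199 + 0.802·0.4801) = 0.079543/0.46459 = 0.1712.
Update on result 3 ('no-match'): P(H) ← 0.153·0.1712 / (0.153·0.1712 + 0.802·0.8288) = 0.026195/0.69088 = 0.0379.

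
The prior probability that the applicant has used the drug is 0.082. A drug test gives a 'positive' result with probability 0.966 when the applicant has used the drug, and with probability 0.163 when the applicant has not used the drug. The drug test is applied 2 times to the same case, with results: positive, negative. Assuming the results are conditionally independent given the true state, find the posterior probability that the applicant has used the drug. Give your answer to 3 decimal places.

With H the event that the applicant has used the drug, the joint likelihood of the observed sequence is P(data|H) = 0.966·0.034 = 0.032844 and P(data|¬H) = 0.163·0.837 = 0.13643.
Bayes: P(H|data) = 0.082·0.032844 / (0.082·0.032844 + 0.918·0.13643) = 0.0026932/0.12794 = 0.0211.

Posterior P(H) ≈ 0.021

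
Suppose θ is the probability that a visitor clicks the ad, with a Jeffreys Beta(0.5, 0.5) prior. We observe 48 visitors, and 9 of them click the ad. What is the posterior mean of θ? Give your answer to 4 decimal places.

Observing 9 successes and 39 failures updates Beta(0.5, 0.5) by adding the success and failure counts to the two shape parameters: α = 0.5+9 = 9.5, β = 0.5+39 = 39.5.
Posterior mean = α/(α+β) = 9.5/49 = 0.1939.

Posterior mean ≈ 0.1939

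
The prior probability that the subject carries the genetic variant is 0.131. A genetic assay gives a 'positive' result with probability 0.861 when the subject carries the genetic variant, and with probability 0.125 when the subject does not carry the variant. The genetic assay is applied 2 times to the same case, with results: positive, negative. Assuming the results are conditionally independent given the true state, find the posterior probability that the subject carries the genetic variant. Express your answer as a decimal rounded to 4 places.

Posterior P(H) ≈ 0.1416

Let H be the event that the subject carries the genetic variant; start with P(H) = 0.131. P('positive'|H) = 0.861, P('positive'|¬H) = 0.125.
Update on result 1 ('positive'): P(H) ← 0.861·0.1310 / (0.861·0.1310 + 0.125·0.8690) = 0.11279/0.22142 = 0.5094.
Update on result 2 ('negative'): P(H) ← 0.139·0.5094 / (0.139·0.5094 + 0.875·0.4906) = 0.070808/0.50008 = 0.1416.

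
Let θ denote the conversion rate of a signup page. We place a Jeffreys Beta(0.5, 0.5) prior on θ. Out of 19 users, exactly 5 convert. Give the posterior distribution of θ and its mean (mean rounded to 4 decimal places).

Observing 5 successes and 14 failures updates Beta(0.5, 0.5) by adding the success and failure counts to the two shape parameters: α = 0.5+5 = 5.5, β = 0.5+14 = 14.5.
E[θ | data] = 5.5/(5.5+14.5) = 0.2750.

Posterior: Beta(5.5, 14.5); mean ≈ 0.2750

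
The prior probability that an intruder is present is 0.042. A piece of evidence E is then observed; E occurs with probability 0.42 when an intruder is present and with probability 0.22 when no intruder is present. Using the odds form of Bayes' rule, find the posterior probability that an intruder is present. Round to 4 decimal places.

Posterior probability ≈ 0.0772

Prior odds = 0.042/(1−0.042) = 0.043841.
Likelihood ratio for E = 0.42/0.22 = 1.9091.
Posterior odds = prior odds × LR = 0.083697.
Posterior probability = odds/(1+odds) = 0.083697/1.0837 = 0.0772.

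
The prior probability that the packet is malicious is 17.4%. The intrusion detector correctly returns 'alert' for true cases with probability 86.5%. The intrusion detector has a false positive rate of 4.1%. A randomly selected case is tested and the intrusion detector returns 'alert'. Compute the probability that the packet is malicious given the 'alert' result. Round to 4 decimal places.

Write H for 'the packet is malicious'. Prior odds H:¬H = 0.174/0.826 = 0.21065. For the 'alert' outcome, the likelihood ratio is 0.865/0.041 = 21.098.
Posterior odds = 0.21065 × 21.098 = 4.4443, so P(H|E) = 4.4443/(1+4.4443) = 0.8163.

P(H | E) ≈ 0.8163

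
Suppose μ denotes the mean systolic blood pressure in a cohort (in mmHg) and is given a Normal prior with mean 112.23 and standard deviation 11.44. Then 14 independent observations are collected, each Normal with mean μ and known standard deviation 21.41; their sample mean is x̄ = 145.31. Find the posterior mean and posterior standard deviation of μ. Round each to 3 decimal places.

Posterior mean ≈ 138.690; posterior SD ≈ 5.118

With known σ, the Normal prior is conjugate. Weight on the data is w = (n/σ²)/(n/σ² + 1/τ₀²) = 0.0305418/(0.0305418+0.00764096) = 0.79988.
Posterior mean = w·x̄ + (1−w)·μ₀ = 0.79988·145.31 + 0.20012·112.23 = 138.690. Posterior variance = 1/(0.0305418+0.00764096) = 26.1898, so SD = 5.118.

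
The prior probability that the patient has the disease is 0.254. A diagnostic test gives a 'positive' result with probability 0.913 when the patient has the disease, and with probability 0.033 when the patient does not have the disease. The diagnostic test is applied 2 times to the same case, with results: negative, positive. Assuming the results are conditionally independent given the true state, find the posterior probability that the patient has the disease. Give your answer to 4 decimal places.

Posterior P(H) ≈ 0.4587

Let H be the event that the patient has the disease; start with P(H) = 0.254. P('positive'|H) = 0.913, P('positive'|¬H) = 0.033.
Update on result 1 ('negative'): P(H) ← 0.087·0.2540 / (0.087·0.2540 + 0.967·0.7460) = 0.022098/0.74348 = 0.0297.
Update on result 2 ('positive'): P(H) ← 0.913·0.0297 / (0.913·0.0297 + 0.033·0.9703) = 0.027137/0.059156 = 0.4587.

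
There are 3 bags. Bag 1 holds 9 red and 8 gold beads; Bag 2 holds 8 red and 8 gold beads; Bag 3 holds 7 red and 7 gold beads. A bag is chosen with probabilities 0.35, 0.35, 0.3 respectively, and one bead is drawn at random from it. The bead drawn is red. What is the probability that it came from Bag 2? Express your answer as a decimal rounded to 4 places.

Posterior probability ≈ 0.3429

Tabulate prior·likelihood by source: [1] prior 0.35, lik 0.5294, product 0.1853; [2] prior 0.35, lik 0.5, product 0.1750; [3] prior 0.3, lik 0.5, product 0.1500.
Normalizing constant = 0.51029; the posterior for Bag 2 is its product over the sum, 0.1750/0.51029 = 0.3429.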